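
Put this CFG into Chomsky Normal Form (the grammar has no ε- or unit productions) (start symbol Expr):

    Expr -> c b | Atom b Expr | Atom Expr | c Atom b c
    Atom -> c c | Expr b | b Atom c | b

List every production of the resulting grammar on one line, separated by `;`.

Expr -> X1 X2 | Atom Y1 | Atom Expr | X1 Y2; Atom -> X1 X1 | Expr X2 | X2 Y4 | b; X1 -> c; X2 -> b; Y1 -> X2 Expr; Y2 -> Atom Y3; Y3 -> X2 X1; Y4 -> Atom X1

Introduce a nonterminal for each terminal appearing in a rule of length ≥ 2: X1 → c, X2 → b.
Binarize each right-hand side of length ≥ 3 by chaining fresh nonterminals (Y1, Y2, …): affected rules were Expr → Atom X2 Expr; Expr → X1 Atom X2 X1; Atom → X2 Atom X1.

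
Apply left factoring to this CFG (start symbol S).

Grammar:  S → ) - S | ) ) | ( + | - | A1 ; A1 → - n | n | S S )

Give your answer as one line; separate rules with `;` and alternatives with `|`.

S has alternatives sharing prefix ')': factor to S → ) S' with S' → - S | ).

S → ( + | - | A1 | ) S'; A1 → - n | n | S S ); S' → - S | )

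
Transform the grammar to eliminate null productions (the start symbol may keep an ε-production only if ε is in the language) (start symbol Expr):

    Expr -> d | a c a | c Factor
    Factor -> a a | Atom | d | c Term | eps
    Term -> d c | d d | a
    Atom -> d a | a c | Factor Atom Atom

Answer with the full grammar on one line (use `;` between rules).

Nullable set = {Factor}.
ε ∉ L(G), so no ε-production is kept.
Add the nullable-subset variants: Expr → c Factor gives c Factor | c. Atom → Factor Atom Atom gives Factor Atom Atom | Atom Atom.

Expr -> d | a c a | c Factor | c; Factor -> a a | Atom | d | c Term; Term -> d c | d d | a; Atom -> d a | a c | Factor Atom Atom | Atom Atom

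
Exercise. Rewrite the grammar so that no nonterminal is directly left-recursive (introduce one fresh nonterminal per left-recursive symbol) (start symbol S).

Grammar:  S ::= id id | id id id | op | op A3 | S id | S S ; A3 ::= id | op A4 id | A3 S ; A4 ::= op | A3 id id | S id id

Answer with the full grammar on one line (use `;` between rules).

S ::= id id S' | id id id S' | op S' | op A3 S'; A3 ::= id A3' | op A4 id A3'; A4 ::= op | A3 id id | S id id; S' ::= id S' | S S' | ε; A3' ::= S A3' | ε

S, A3 are directly left-recursive.
For S: α = {id, S}, β = {id id, id id id, op, op A3}. Rewrite as S → β S' and S' → α S' | ε.
For A3: α = {S}, β = {id, op A4 id}. Rewrite as A3 → β A3' and A3' → α A3' | ε.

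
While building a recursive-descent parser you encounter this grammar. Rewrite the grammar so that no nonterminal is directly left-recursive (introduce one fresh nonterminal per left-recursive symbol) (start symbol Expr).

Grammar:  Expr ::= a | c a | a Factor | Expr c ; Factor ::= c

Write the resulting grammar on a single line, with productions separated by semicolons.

Expr ::= a Expr1 | c a Expr1 | a Factor Expr1; Factor ::= c; Expr1 ::= c Expr1 | eps

Directly left-recursive nonterminal: Expr.
For Expr: α = {c}, β = {a, c a, a Factor}. Rewrite as Expr → β Expr1 and Expr1 → α Expr1 | ε.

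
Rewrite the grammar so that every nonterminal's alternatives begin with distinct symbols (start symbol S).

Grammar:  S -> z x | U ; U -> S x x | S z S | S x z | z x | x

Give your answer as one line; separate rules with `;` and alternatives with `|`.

U has alternatives sharing prefix 'S': factor to U → S U' with U' → x x | z S | x z.
U' has alternatives sharing prefix 'x': factor to U' → x U'' with U'' → x | z.

S -> z x | U; U -> z x | x | S U'; U' -> z S | x U''; U'' -> x | z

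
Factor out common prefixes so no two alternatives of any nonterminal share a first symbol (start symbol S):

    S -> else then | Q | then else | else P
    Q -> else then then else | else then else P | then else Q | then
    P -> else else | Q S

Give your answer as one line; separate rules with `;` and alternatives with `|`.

S has alternatives sharing prefix 'else': factor to S → else S' with S' → then | P.
Q has alternatives sharing prefix 'else then': factor to Q → else then Q' with Q' → then else | else P.
Q has alternatives sharing prefix 'then': factor to Q → then Q'' with Q'' → else Q | ε.

S -> Q | then else | else S'; Q -> else then Q' | then Q''; P -> else else | Q S; S' -> then | P; Q' -> then else | else P; Q'' -> else Q | ε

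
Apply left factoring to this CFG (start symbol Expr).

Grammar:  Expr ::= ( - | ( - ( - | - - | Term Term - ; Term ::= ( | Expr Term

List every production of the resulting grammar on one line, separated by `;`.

Expr has alternatives sharing prefix '( -': factor to Expr → ( - Expr1 with Expr1 → ε | ( -.

Expr ::= - - | Term Term - | ( - Expr1; Term ::= ( | Expr Term; Expr1 ::= ε | ( -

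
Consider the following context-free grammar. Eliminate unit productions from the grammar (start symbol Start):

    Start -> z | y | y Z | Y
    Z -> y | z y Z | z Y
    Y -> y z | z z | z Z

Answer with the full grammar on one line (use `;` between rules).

Start -> z | y | y Z | y z | z z | z Z; Z -> y | z y Z | z Y; Y -> y z | z z | z Z

Unit pairs: Start ⇒* {Y}.
For every A with A ⇒* B via unit rules, add B's non-unit alternatives to A; then delete every rule of the form X → Y.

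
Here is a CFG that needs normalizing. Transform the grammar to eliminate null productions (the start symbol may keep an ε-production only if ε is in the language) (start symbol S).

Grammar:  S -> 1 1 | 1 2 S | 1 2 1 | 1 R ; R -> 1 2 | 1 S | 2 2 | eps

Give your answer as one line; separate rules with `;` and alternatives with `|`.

The nullable symbols are {R}.
ε ∉ L(G), so no ε-production is kept.
Expand every rule over subsets of its nullable positions: S → 1 R gives 1 R | 1.

S -> 1 1 | 1 2 S | 1 2 1 | 1 R | 1; R -> 1 2 | 1 S | 2 2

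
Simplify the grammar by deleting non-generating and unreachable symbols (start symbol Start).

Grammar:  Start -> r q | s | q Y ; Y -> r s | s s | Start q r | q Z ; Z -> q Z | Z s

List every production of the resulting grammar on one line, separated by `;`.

Generating nonterminals: {Start, Y}.
Reachable from Start after that: {Start, Y}.
Removed useless symbols: {Z} and every production mentioning them.

Start -> r q | s | q Y; Y -> r s | s s | Start q r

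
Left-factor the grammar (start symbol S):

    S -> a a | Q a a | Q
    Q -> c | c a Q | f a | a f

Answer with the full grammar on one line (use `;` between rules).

S has alternatives sharing prefix 'Q': factor to S → Q S' with S' → a a | ε.
Q has alternatives sharing prefix 'c': factor to Q → c Q' with Q' → ε | a Q.

S -> a a | Q S'; Q -> f a | a f | c Q'; S' -> a a | ε; Q' -> ε | a Q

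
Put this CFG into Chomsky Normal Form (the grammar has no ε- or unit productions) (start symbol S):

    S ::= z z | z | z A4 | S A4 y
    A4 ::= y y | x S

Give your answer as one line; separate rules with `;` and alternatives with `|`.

Introduce a nonterminal for each terminal appearing in a rule of length ≥ 2: X1 → z, X2 → y, X3 → x.
Binarize each right-hand side of length ≥ 3 by chaining fresh nonterminals (Y1, Y2, …): affected rules were S → S A4 X2.

S ::= X1 X1 | z | X1 A4 | S Y1; A4 ::= X2 X2 | X3 S; X1 ::= z; X2 ::= y; X3 ::= x; Y1 ::= A4 X2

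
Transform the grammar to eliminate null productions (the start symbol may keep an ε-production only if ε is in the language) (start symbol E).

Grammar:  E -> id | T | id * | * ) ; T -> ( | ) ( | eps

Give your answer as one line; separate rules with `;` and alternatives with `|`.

Nullable nonterminals: {E, T}.
ε ∈ L(G) since E is nullable, so keep E → ε.

E -> id | T | id * | * ) | eps; T -> ( | ) (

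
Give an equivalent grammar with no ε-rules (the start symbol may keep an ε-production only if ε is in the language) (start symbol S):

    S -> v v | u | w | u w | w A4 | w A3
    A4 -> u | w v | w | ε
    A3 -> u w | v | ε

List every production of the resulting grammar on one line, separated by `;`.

S -> v v | u | w | u w | w A4 | w A3; A4 -> u | w v | w; A3 -> u w | v

Nullable set = {A3, A4}.
ε ∉ L(G), so no ε-production is kept.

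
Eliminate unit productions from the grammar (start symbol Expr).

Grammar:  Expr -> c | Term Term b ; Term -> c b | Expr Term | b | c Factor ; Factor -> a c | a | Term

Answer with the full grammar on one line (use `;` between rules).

Expr -> c | Term Term b; Term -> c b | Expr Term | b | c Factor; Factor -> c b | Expr Term | b | c Factor | a c | a

Unit pairs: Factor ⇒* {Term}.
For each unit pair (A, B), copy every non-unit production of B to A, then drop all unit productions.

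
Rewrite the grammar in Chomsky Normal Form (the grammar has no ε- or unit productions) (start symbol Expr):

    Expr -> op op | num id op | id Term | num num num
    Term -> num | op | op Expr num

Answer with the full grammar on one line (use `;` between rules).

Introduce a nonterminal for each terminal appearing in a rule of length ≥ 2: X1 → op, X2 → num, X3 → id.
Binarize each right-hand side of length ≥ 3 by chaining fresh nonterminals (Y1, Y2, …): affected rules were Expr → X2 X3 X1; Expr → X2 X2 X2; Term → X1 Expr X2.

Expr -> X1 X1 | X2 Y1 | X3 Term | X2 Y2; Term -> num | op | X1 Y3; X1 -> op; X2 -> num; X3 -> id; Y1 -> X3 X1; Y2 -> X2 X2; Y3 -> Expr X2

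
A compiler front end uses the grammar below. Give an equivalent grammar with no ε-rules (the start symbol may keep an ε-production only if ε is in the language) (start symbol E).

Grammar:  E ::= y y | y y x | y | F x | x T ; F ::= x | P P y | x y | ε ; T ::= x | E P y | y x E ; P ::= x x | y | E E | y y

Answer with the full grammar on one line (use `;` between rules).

E ::= y y | y y x | y | F x | x | x T; F ::= x | P P y | x y; T ::= x | E P y | y x E; P ::= x x | y | E E | y y

Nullable nonterminals: {F}.
ε ∉ L(G), so no ε-production is kept.
For each production, add variants omitting each subset of nullable occurrences: E → F x gives F x | x.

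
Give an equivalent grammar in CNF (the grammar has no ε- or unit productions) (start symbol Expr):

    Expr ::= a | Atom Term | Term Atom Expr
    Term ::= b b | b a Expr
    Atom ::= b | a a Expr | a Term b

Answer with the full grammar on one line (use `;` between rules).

Expr ::= a | Atom Term | Term Y1; Term ::= X1 X1 | X1 Y2; Atom ::= b | X2 Y3 | X2 Y4; X1 ::= b; X2 ::= a; Y1 ::= Atom Expr; Y2 ::= X2 Expr; Y3 ::= X2 Expr; Y4 ::= Term X1

Introduce a nonterminal for each terminal appearing in a rule of length ≥ 2: X1 → b, X2 → a.
Binarize each right-hand side of length ≥ 3 by chaining fresh nonterminals (Y1, Y2, …): affected rules were Expr → Term Atom Expr; Term → X1 X2 Expr; Atom → X2 X2 Expr; Atom → X2 Term X1.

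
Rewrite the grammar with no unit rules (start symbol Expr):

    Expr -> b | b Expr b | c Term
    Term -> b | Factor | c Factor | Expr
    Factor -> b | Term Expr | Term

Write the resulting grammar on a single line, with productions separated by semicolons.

Unit pairs: Factor ⇒* {Expr, Term}; Term ⇒* {Expr, Factor}.
Replace each nonterminal's rules with the union of the non-unit rules of every nonterminal it unit-derives.

Expr -> b | b Expr b | c Term; Term -> b | c Factor | Term Expr | b Expr b | c Term; Factor -> b | c Factor | Term Expr | b Expr b | c Term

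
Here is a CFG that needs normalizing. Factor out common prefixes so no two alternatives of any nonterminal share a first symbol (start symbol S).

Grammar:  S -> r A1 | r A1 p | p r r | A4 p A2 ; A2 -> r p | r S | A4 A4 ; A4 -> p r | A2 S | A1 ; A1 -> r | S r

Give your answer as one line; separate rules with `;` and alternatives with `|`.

S has alternatives sharing prefix 'r A1': factor to S → r A1 S' with S' → ε | p.
A2 has alternatives sharing prefix 'r': factor to A2 → r A2' with A2' → p | S.

S -> p r r | A4 p A2 | r A1 S'; A2 -> A4 A4 | r A2'; A4 -> p r | A2 S | A1; A1 -> r | S r; S' -> ε | p; A2' -> p | S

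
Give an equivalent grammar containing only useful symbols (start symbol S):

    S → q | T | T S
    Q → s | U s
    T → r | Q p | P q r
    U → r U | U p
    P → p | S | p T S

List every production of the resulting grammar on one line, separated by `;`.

S → q | T | T S; Q → s; T → r | Q p | P q r; P → p | S | p T S

Generating nonterminals: {P, Q, S, T}.
Reachable from S after that: {P, Q, S, T}.
Removed useless symbols: {U} and every production mentioning them.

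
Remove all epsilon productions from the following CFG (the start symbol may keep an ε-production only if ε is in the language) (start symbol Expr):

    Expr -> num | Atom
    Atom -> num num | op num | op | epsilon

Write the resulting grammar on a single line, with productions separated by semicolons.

Expr -> num | Atom | epsilon; Atom -> num num | op num | op

Nullable nonterminals: {Atom, Expr}.
ε ∈ L(G) since Expr is nullable, so keep Expr → ε.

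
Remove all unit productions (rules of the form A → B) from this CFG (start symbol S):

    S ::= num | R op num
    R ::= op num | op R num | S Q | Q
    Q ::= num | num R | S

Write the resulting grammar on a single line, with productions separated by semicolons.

Unit pairs: Q ⇒* {S}; R ⇒* {Q, S}.
For each unit pair (A, B), copy every non-unit production of B to A, then drop all unit productions.

S ::= num | R op num; R ::= num | num R | R op num | op num | op R num | S Q; Q ::= num | R op num | num R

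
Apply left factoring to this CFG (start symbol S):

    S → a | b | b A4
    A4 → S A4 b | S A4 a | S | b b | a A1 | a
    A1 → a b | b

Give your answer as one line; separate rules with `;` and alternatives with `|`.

S → a | b S'; A4 → b b | S A4' | a A4''; A1 → a b | b; S' → eps | A4; A4' → eps | A4 A4'''; A4'' → A1 | eps; A4''' → b | a

S has alternatives sharing prefix 'b': factor to S → b S' with S' → ε | A4.
A4 has alternatives sharing prefix 'S': factor to A4 → S A4' with A4' → A4 b | A4 a | ε.
A4 has alternatives sharing prefix 'a': factor to A4 → a A4'' with A4'' → A1 | ε.
A4' has alternatives sharing prefix 'A4': factor to A4' → A4 A4''' with A4''' → b | a.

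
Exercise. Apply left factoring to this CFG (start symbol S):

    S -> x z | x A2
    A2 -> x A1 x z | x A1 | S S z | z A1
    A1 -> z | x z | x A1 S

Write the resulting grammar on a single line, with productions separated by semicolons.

S -> x S'; A2 -> S S z | z A1 | x A1 A2'; A1 -> z | x A1'; S' -> z | A2; A2' -> x z | ε; A1' -> z | A1 S

S has alternatives sharing prefix 'x': factor to S → x S' with S' → z | A2.
A2 has alternatives sharing prefix 'x A1': factor to A2 → x A1 A2' with A2' → x z | ε.
A1 has alternatives sharing prefix 'x': factor to A1 → x A1' with A1' → z | A1 S.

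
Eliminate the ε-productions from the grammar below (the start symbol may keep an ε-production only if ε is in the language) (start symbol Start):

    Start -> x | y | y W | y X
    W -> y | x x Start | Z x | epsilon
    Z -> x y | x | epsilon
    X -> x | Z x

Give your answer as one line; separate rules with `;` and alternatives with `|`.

Start -> x | y | y W | y X; W -> y | x x Start | Z x | x; Z -> x y | x; X -> x | Z x

Nullable nonterminals: {W, Z}.
ε ∉ L(G), so no ε-production is kept.
Expand every rule over subsets of its nullable positions: W → Z x gives Z x | x.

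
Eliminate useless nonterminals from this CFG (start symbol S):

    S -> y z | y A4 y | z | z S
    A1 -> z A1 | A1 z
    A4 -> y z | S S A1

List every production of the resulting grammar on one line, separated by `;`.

Generating nonterminals: {A4, S}.
Reachable from S after that: {A4, S}.
Removed useless symbols: {A1} and every production mentioning them.

S -> y z | y A4 y | z | z S; A4 -> y z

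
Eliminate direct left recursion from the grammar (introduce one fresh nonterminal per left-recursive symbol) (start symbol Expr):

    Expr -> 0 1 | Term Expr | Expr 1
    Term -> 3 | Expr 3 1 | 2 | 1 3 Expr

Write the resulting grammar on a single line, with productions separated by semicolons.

Left recursion appears on Expr.
For Expr: α = {1}, β = {0 1, Term Expr}. Rewrite as Expr → β Expr1 and Expr1 → α Expr1 | ε.

Expr -> 0 1 Expr1 | Term Expr Expr1; Term -> 3 | Expr 3 1 | 2 | 1 3 Expr; Expr1 -> 1 Expr1 | epsilon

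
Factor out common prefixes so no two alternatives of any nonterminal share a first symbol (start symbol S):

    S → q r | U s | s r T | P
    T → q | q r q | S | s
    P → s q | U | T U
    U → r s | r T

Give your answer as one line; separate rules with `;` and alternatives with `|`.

T has alternatives sharing prefix 'q': factor to T → q T' with T' → ε | r q.
U has alternatives sharing prefix 'r': factor to U → r U' with U' → s | T.

S → q r | U s | s r T | P; T → S | s | q T'; P → s q | U | T U; U → r U'; T' → ε | r q; U' → s | T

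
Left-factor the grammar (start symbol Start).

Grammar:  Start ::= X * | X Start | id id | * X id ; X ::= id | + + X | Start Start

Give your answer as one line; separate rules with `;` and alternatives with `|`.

Start has alternatives sharing prefix 'X': factor to Start → X Start1 with Start1 → * | Start.

Start ::= id id | * X id | X Start1; X ::= id | + + X | Start Start; Start1 ::= * | Start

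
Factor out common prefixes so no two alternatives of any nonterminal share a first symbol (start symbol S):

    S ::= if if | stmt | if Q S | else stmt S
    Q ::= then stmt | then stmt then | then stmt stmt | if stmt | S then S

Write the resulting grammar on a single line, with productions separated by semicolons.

S ::= stmt | else stmt S | if S'; Q ::= if stmt | S then S | then stmt Q'; S' ::= if | Q S; Q' ::= ε | then | stmt

S has alternatives sharing prefix 'if': factor to S → if S' with S' → if | Q S.
Q has alternatives sharing prefix 'then stmt': factor to Q → then stmt Q' with Q' → ε | then | stmt.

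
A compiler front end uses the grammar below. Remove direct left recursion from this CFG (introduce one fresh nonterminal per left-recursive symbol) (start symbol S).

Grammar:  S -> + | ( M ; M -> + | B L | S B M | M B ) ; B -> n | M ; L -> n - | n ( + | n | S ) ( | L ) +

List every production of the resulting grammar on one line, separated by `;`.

Left recursion appears on M, L.
For M: α = {B )}, β = {+, B L, S B M}. Rewrite as M → β M' and M' → α M' | ε.
For L: α = {) +}, β = {n -, n ( +, n, S ) (}. Rewrite as L → β L' and L' → α L' | ε.

S -> + | ( M; M -> + M' | B L M' | S B M M'; B -> n | M; L -> n - L' | n ( + L' | n L' | S ) ( L'; M' -> B ) M' | ε; L' -> ) + L' | ε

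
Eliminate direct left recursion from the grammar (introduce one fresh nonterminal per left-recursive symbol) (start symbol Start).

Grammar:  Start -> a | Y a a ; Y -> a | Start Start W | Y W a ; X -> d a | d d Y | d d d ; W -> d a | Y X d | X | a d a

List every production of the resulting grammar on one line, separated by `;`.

Y is directly left-recursive.
For Y: α = {W a}, β = {a, Start Start W}. Rewrite as Y → β Y1 and Y1 → α Y1 | ε.

Start -> a | Y a a; Y -> a Y1 | Start Start W Y1; X -> d a | d d Y | d d d; W -> d a | Y X d | X | a d a; Y1 -> W a Y1 | epsilon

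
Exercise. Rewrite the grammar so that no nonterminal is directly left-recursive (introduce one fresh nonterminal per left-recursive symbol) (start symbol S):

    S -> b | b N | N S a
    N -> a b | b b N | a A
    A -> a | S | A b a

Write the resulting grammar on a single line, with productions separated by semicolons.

Directly left-recursive nonterminal: A.
For A: α = {b a}, β = {a, S}. Rewrite as A → β A' and A' → α A' | ε.

S -> b | b N | N S a; N -> a b | b b N | a A; A -> a A' | S A'; A' -> b a A' | eps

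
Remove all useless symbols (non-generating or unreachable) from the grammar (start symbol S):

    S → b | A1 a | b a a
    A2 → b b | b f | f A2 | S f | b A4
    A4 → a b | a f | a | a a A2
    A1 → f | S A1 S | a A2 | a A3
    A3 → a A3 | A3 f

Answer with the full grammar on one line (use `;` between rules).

S → b | A1 a | b a a; A2 → b b | b f | f A2 | S f | b A4; A4 → a b | a f | a | a a A2; A1 → f | S A1 S | a A2

Generating nonterminals: {A1, A2, A4, S}.
Reachable from S after that: {A1, A2, A4, S}.
Removed useless symbols: {A3} and every production mentioning them.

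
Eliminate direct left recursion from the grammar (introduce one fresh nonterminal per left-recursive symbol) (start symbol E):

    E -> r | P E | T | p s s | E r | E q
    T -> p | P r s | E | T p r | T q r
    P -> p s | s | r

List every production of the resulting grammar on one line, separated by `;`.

Left recursion appears on E, T.
For E: α = {r, q}, β = {r, P E, T, p s s}. Rewrite as E → β E' and E' → α E' | ε.
For T: α = {p r, q r}, β = {p, P r s, E}. Rewrite as T → β T' and T' → α T' | ε.

E -> r E' | P E E' | T E' | p s s E'; T -> p T' | P r s T' | E T'; P -> p s | s | r; E' -> r E' | q E' | ε; T' -> p r T' | q r T' | ε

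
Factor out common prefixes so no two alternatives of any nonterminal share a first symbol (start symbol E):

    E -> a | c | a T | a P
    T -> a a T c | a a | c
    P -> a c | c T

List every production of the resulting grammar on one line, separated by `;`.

E has alternatives sharing prefix 'a': factor to E → a E' with E' → ε | T | P.
T has alternatives sharing prefix 'a a': factor to T → a a T' with T' → T c | ε.

E -> c | a E'; T -> c | a a T'; P -> a c | c T; E' -> epsilon | T | P; T' -> T c | epsilon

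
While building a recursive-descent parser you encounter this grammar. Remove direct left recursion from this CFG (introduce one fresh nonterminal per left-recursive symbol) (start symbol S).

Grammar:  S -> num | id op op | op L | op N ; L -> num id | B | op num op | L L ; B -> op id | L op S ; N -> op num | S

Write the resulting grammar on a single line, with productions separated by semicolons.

Left recursion appears on L.
For L: α = {L}, β = {num id, B, op num op}. Rewrite as L → β L' and L' → α L' | ε.

S -> num | id op op | op L | op N; L -> num id L' | B L' | op num op L'; B -> op id | L op S; N -> op num | S; L' -> L L' | eps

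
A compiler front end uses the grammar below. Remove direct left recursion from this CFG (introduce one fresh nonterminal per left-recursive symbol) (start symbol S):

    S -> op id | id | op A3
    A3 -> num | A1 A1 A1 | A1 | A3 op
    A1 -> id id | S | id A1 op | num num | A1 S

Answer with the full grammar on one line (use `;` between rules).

S -> op id | id | op A3; A3 -> num A3' | A1 A1 A1 A3' | A1 A3'; A1 -> id id A1' | S A1' | id A1 op A1' | num num A1'; A3' -> op A3' | epsilon; A1' -> S A1' | epsilon

Left recursion appears on A3, A1.
For A3: α = {op}, β = {num, A1 A1 A1, A1}. Rewrite as A3 → β A3' and A3' → α A3' | ε.
For A1: α = {S}, β = {id id, S, id A1 op, num num}. Rewrite as A1 → β A1' and A1' → α A1' | ε.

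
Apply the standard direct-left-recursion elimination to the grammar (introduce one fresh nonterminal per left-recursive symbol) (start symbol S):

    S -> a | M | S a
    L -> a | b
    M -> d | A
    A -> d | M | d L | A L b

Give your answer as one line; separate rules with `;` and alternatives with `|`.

S, A are directly left-recursive.
For S: α = {a}, β = {a, M}. Rewrite as S → β S' and S' → α S' | ε.
For A: α = {L b}, β = {d, M, d L}. Rewrite as A → β A' and A' → α A' | ε.

S -> a S' | M S'; L -> a | b; M -> d | A; A -> d A' | M A' | d L A'; S' -> a S' | ε; A' -> L b A' | ε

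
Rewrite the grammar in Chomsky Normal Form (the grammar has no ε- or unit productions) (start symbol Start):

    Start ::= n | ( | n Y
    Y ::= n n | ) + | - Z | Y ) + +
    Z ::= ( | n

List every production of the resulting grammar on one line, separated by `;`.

Start ::= n | ( | X1 Y; Y ::= X1 X1 | X2 X3 | X4 Z | Y Y1; Z ::= ( | n; X1 ::= n; X2 ::= ); X3 ::= +; X4 ::= -; Y1 ::= X2 Y2; Y2 ::= X3 X3

Introduce a nonterminal for each terminal appearing in a rule of length ≥ 2: X1 → n, X2 → ), X3 → +, X4 → -.
Binarize each right-hand side of length ≥ 3 by chaining fresh nonterminals (Y1, Y2, …): affected rules were Y → Y X2 X3 X3.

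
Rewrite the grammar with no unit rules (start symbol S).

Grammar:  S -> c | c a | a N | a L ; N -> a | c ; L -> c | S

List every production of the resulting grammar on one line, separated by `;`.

S -> c | c a | a N | a L; N -> a | c; L -> c | c a | a N | a L

Unit pairs: L ⇒* {S}.
For every A with A ⇒* B via unit rules, add B's non-unit alternatives to A; then delete every rule of the form X → Y.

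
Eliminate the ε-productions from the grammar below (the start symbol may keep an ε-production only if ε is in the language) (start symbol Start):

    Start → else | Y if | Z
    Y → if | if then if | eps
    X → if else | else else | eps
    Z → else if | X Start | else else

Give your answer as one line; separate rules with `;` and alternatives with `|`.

The nullable symbols are {X, Y}.
ε ∉ L(G), so no ε-production is kept.
Add the nullable-subset variants: Start → Y if gives Y if | if. Z → X Start gives X Start | Start.

Start → else | Y if | if | Z; Y → if | if then if; X → if else | else else; Z → else if | X Start | Start | else else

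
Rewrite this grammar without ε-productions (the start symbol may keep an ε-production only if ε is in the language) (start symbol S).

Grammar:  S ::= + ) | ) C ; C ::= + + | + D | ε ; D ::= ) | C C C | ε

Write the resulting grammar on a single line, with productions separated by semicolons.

Nullable nonterminals: {C, D}.
ε ∉ L(G), so no ε-production is kept.
Add the nullable-subset variants: S → ) C gives ) C | ). C → + D gives + D | +. D → C C C gives C C C | C C | C.

S ::= + ) | ) C | ); C ::= + + | + D | +; D ::= ) | C C C | C C | C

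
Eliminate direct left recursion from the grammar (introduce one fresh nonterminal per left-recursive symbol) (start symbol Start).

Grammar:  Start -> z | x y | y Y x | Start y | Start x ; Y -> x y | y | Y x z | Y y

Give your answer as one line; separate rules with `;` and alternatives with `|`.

Left recursion appears on Start, Y.
For Start: α = {y, x}, β = {z, x y, y Y x}. Rewrite as Start → β Start1 and Start1 → α Start1 | ε.
For Y: α = {x z, y}, β = {x y, y}. Rewrite as Y → β Y1 and Y1 → α Y1 | ε.

Start -> z Start1 | x y Start1 | y Y x Start1; Y -> x y Y1 | y Y1; Start1 -> y Start1 | x Start1 | eps; Y1 -> x z Y1 | y Y1 | eps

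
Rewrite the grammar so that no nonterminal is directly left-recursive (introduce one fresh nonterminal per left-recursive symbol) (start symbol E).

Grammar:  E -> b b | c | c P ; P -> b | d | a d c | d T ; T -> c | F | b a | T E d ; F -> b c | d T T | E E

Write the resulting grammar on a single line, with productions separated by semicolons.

E -> b b | c | c P; P -> b | d | a d c | d T; T -> c T' | F T' | b a T'; F -> b c | d T T | E E; T' -> E d T' | epsilon

Left recursion appears on T.
For T: α = {E d}, β = {c, F, b a}. Rewrite as T → β T' and T' → α T' | ε.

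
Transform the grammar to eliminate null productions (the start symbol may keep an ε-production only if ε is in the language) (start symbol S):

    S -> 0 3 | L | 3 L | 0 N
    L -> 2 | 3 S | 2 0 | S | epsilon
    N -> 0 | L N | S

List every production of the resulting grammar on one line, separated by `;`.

Nullable nonterminals: {L, N, S}.
ε ∈ L(G) since S is nullable, so keep S → ε.
Expand every rule over subsets of its nullable positions: S → 3 L gives 3 L | 3. S → 0 N gives 0 N | 0. L → 3 S gives 3 S | 3. N → L N gives L N | L.

S -> 0 3 | L | 3 L | 3 | 0 N | 0 | epsilon; L -> 2 | 3 S | 3 | 2 0 | S; N -> 0 | L N | L | S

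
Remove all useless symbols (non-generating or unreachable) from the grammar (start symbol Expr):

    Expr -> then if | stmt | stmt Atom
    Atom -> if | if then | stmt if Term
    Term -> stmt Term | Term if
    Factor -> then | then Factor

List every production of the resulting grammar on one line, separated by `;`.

Expr -> then if | stmt | stmt Atom; Atom -> if | if then

Generating nonterminals: {Atom, Expr, Factor}.
Reachable from Expr after that: {Atom, Expr}.
Removed useless symbols: {Factor, Term} and every production mentioning them.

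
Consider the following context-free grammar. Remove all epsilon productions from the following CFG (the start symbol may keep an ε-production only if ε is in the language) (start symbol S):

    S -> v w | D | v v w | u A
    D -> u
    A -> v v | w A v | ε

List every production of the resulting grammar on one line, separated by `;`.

S -> v w | D | v v w | u A | u; D -> u; A -> v v | w A v | w v

The nullable symbols are {A}.
ε ∉ L(G), so no ε-production is kept.
For each production, add variants omitting each subset of nullable occurrences: S → u A gives u A | u. A → w A v gives w A v | w v.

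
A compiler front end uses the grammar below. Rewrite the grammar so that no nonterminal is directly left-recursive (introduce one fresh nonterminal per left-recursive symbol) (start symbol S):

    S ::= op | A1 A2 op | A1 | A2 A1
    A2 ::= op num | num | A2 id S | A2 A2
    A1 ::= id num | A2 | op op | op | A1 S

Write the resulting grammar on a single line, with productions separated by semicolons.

A2, A1 are directly left-recursive.
For A2: α = {id S, A2}, β = {op num, num}. Rewrite as A2 → β A2' and A2' → α A2' | ε.
For A1: α = {S}, β = {id num, A2, op op, op}. Rewrite as A1 → β A1' and A1' → α A1' | ε.

S ::= op | A1 A2 op | A1 | A2 A1; A2 ::= op num A2' | num A2'; A1 ::= id num A1' | A2 A1' | op op A1' | op A1'; A2' ::= id S A2' | A2 A2' | ε; A1' ::= S A1' | ε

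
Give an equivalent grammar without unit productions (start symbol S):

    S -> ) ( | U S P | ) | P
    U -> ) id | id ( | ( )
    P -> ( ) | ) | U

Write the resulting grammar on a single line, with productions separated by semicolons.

Unit pairs: P ⇒* {U}; S ⇒* {P, U}.
For each unit pair (A, B), copy every non-unit production of B to A, then drop all unit productions.

S -> ) id | id ( | ( ) | ) ( | U S P | ); U -> ) id | id ( | ( ); P -> ) id | id ( | ( ) | )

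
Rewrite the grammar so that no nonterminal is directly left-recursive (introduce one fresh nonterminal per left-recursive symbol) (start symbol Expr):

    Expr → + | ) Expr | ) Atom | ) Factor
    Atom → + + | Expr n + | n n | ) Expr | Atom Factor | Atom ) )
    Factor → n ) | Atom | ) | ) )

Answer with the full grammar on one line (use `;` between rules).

Atom is directly left-recursive.
For Atom: α = {Factor, ) )}, β = {+ +, Expr n +, n n, ) Expr}. Rewrite as Atom → β Atom1 and Atom1 → α Atom1 | ε.

Expr → + | ) Expr | ) Atom | ) Factor; Atom → + + Atom1 | Expr n + Atom1 | n n Atom1 | ) Expr Atom1; Factor → n ) | Atom | ) | ) ); Atom1 → Factor Atom1 | ) ) Atom1 | ε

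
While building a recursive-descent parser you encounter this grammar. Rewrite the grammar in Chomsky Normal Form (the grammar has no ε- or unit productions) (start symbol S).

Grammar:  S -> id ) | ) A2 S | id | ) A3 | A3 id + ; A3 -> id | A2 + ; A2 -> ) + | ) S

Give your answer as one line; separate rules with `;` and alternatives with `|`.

S -> X1 X2 | X2 Y1 | id | X2 A3 | A3 Y2; A3 -> id | A2 X3; A2 -> X2 X3 | X2 S; X1 -> id; X2 -> ); X3 -> +; Y1 -> A2 S; Y2 -> X1 X3

Introduce a nonterminal for each terminal appearing in a rule of length ≥ 2: X1 → id, X2 → ), X3 → +.
Binarize each right-hand side of length ≥ 3 by chaining fresh nonterminals (Y1, Y2, …): affected rules were S → X2 A2 S; S → A3 X1 X3.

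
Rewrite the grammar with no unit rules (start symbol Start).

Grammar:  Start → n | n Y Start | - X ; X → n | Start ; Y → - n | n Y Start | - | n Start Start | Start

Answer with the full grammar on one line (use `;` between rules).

Start → n | n Y Start | - X; X → n | n Y Start | - X; Y → n | n Y Start | - X | - n | - | n Start Start

Unit pairs: X ⇒* {Start}; Y ⇒* {Start}.
For every A with A ⇒* B via unit rules, add B's non-unit alternatives to A; then delete every rule of the form X → Y.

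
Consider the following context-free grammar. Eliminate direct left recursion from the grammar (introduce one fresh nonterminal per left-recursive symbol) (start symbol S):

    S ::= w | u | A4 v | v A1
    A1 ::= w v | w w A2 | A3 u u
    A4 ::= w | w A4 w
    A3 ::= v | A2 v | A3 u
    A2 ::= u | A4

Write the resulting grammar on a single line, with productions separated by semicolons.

A3 is directly left-recursive.
For A3: α = {u}, β = {v, A2 v}. Rewrite as A3 → β A3' and A3' → α A3' | ε.

S ::= w | u | A4 v | v A1; A1 ::= w v | w w A2 | A3 u u; A4 ::= w | w A4 w; A3 ::= v A3' | A2 v A3'; A2 ::= u | A4; A3' ::= u A3' | ε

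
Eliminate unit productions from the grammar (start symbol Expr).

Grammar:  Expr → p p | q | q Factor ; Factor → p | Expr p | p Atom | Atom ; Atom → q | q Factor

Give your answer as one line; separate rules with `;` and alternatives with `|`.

Unit pairs: Factor ⇒* {Atom}.
For each unit pair (A, B), copy every non-unit production of B to A, then drop all unit productions.

Expr → p p | q | q Factor; Factor → q | q Factor | p | Expr p | p Atom; Atom → q | q Factor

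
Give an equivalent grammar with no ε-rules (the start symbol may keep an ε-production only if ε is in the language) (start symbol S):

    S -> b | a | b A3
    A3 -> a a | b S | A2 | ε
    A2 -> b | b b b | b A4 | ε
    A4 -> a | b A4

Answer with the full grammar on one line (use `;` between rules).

S -> b | a | b A3; A3 -> a a | b S | A2; A2 -> b | b b b | b A4; A4 -> a | b A4

Nullable nonterminals: {A2, A3}.
ε ∉ L(G), so no ε-production is kept.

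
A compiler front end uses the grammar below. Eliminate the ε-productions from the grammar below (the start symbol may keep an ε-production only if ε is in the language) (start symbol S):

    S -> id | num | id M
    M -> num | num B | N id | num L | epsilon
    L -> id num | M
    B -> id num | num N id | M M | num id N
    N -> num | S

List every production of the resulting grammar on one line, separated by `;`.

The nullable symbols are {B, L, M}.
ε ∉ L(G), so no ε-production is kept.
Add the nullable-subset variants: B → M M gives M M | M.

S -> id | num | id M; M -> num | num B | N id | num L; L -> id num | M; B -> id num | num N id | M M | M | num id N; N -> num | S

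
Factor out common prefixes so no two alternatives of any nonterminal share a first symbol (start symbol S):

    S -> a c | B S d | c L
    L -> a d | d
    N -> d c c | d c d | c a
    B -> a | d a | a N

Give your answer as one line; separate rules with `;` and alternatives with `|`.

S -> a c | B S d | c L; L -> a d | d; N -> c a | d c N'; B -> d a | a B'; N' -> c | d; B' -> epsilon | N

N has alternatives sharing prefix 'd c': factor to N → d c N' with N' → c | d.
B has alternatives sharing prefix 'a': factor to B → a B' with B' → ε | N.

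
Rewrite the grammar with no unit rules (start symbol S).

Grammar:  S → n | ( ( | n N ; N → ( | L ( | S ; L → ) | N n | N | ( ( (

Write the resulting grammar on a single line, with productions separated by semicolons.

S → n | ( ( | n N; N → n | ( ( | n N | ( | L (; L → ) | N n | ( ( ( | n | ( ( | n N | ( | L (

Unit pairs: L ⇒* {N, S}; N ⇒* {S}.
For every A with A ⇒* B via unit rules, add B's non-unit alternatives to A; then delete every rule of the form X → Y.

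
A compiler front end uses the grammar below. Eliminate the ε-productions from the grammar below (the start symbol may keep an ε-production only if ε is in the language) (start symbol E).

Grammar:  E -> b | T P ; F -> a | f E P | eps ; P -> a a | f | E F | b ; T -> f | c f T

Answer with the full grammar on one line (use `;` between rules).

E -> b | T P; F -> a | f E P; P -> a a | f | E F | E | b; T -> f | c f T

Nullable set = {F}.
ε ∉ L(G), so no ε-production is kept.
For each production, add variants omitting each subset of nullable occurrences: P → E F gives E F | E.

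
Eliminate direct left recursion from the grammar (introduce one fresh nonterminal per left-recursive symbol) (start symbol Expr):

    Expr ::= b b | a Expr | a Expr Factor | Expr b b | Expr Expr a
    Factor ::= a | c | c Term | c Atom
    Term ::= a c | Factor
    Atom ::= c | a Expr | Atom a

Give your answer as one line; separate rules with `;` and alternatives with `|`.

Expr, Atom are directly left-recursive.
For Expr: α = {b b, Expr a}, β = {b b, a Expr, a Expr Factor}. Rewrite as Expr → β Expr1 and Expr1 → α Expr1 | ε.
For Atom: α = {a}, β = {c, a Expr}. Rewrite as Atom → β Atom1 and Atom1 → α Atom1 | ε.

Expr ::= b b Expr1 | a Expr Expr1 | a Expr Factor Expr1; Factor ::= a | c | c Term | c Atom; Term ::= a c | Factor; Atom ::= c Atom1 | a Expr Atom1; Expr1 ::= b b Expr1 | Expr a Expr1 | epsilon; Atom1 ::= a Atom1 | epsilon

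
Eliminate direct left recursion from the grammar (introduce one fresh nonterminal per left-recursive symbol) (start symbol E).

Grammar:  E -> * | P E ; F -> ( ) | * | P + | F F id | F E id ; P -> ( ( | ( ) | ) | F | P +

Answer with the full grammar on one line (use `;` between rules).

E -> * | P E; F -> ( ) F' | * F' | P + F'; P -> ( ( P' | ( ) P' | ) P' | F P'; F' -> F id F' | E id F' | ε; P' -> + P' | ε

Directly left-recursive nonterminals: F, P.
For F: α = {F id, E id}, β = {( ), *, P +}. Rewrite as F → β F' and F' → α F' | ε.
For P: α = {+}, β = {( (, ( ), ), F}. Rewrite as P → β P' and P' → α P' | ε.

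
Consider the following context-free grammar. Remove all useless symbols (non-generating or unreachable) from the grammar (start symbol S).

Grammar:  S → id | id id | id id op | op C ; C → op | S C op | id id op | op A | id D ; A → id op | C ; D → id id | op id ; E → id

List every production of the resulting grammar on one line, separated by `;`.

Generating nonterminals: {A, C, D, E, S}.
Reachable from S after that: {A, C, D, S}.
Removed useless symbols: {E} and every production mentioning them.

S → id | id id | id id op | op C; C → op | S C op | id id op | op A | id D; A → id op | C; D → id id | op id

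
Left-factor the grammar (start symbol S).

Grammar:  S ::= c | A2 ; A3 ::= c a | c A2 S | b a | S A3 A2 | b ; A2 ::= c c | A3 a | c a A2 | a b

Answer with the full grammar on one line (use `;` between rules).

S ::= c | A2; A3 ::= S A3 A2 | c A3' | b A3''; A2 ::= A3 a | a b | c A2'; A3' ::= a | A2 S; A3'' ::= a | ε; A2' ::= c | a A2

A3 has alternatives sharing prefix 'c': factor to A3 → c A3' with A3' → a | A2 S.
A3 has alternatives sharing prefix 'b': factor to A3 → b A3'' with A3'' → a | ε.
A2 has alternatives sharing prefix 'c': factor to A2 → c A2' with A2' → c | a A2.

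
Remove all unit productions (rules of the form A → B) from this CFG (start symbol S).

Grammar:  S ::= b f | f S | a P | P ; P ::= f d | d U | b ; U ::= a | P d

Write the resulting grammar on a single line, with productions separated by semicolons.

S ::= b f | f S | a P | f d | d U | b; P ::= f d | d U | b; U ::= a | P d

Unit pairs: S ⇒* {P}.
For each unit pair (A, B), copy every non-unit production of B to A, then drop all unit productions.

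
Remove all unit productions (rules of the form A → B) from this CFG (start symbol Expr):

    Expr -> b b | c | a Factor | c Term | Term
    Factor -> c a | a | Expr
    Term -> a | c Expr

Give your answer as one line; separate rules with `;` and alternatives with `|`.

Expr -> a | c Expr | b b | c | a Factor | c Term; Factor -> a | c Expr | c a | b b | c | a Factor | c Term; Term -> a | c Expr

Unit pairs: Expr ⇒* {Term}; Factor ⇒* {Expr, Term}.
For every A with A ⇒* B via unit rules, add B's non-unit alternatives to A; then delete every rule of the form X → Y.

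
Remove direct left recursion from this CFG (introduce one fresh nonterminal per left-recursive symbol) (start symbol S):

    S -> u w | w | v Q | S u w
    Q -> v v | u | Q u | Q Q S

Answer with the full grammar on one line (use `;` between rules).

Directly left-recursive nonterminals: S, Q.
For S: α = {u w}, β = {u w, w, v Q}. Rewrite as S → β S' and S' → α S' | ε.
For Q: α = {u, Q S}, β = {v v, u}. Rewrite as Q → β Q' and Q' → α Q' | ε.

S -> u w S' | w S' | v Q S'; Q -> v v Q' | u Q'; S' -> u w S' | ε; Q' -> u Q' | Q S Q' | ε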